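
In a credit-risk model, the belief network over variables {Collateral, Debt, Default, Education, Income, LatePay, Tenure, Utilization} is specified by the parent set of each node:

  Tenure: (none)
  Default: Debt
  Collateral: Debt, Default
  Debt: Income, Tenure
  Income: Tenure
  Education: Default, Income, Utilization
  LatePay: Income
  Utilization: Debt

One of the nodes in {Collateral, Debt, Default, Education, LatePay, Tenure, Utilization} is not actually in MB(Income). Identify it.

Collateral

Recall MB(v) = parents ∪ children ∪ spouses, where spouses are the other parents of v's children.
Pa(Income) = {Tenure}.
Income has children Debt, Education, LatePay.
Parents of each child, excluding Income:
  LatePay: —
  Debt: Tenure
  Education: Default, Utilization
MB(Income) = {Debt, Default, Education, LatePay, Tenure, Utilization}.
Collateral is neither a parent, child, nor co-parent of Income, so it does not belong.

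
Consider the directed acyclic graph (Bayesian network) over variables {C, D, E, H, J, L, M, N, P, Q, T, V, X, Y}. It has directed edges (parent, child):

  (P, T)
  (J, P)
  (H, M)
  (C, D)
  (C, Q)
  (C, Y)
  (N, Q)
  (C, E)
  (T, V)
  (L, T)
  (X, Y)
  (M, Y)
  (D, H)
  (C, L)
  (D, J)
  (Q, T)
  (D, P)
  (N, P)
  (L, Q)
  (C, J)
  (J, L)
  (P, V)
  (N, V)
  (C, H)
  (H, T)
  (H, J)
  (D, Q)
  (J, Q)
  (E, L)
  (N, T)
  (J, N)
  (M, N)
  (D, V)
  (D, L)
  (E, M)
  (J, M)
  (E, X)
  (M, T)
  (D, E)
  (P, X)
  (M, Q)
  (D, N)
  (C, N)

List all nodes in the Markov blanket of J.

By definition, MB(J) is built from J's parents, J's children, and the co-parents of J.
J has parents C, D, H.
Children of J: L, M, N, P, Q.
For each child, the remaining parents (spouses of J):
  L: C, D, E
  M: E, H
  N: C, D, M
  P: D, N
  Q: C, D, L, M, N
Taking the union gives {C, D, E, H, L, M, N, P, Q}.

{C, D, E, H, L, M, N, P, Q}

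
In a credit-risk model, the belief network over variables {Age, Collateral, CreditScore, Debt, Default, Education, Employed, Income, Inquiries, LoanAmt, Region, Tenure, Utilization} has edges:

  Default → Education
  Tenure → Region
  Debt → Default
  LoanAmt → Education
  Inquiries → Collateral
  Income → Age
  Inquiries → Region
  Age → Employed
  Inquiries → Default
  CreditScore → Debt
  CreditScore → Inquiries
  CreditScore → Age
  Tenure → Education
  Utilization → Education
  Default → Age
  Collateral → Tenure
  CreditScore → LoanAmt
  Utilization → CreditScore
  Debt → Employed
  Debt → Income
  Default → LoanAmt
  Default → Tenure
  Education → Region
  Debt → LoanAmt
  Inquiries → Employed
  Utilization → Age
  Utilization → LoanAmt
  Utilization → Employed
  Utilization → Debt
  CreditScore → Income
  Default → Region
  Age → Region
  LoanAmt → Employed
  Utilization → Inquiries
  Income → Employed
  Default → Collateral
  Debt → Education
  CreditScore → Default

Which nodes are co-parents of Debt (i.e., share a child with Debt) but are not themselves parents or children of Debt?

Children of Debt: Default, Education, Employed, Income, LoanAmt.
  Income: CreditScore
  Default: CreditScore, Inquiries
  LoanAmt: CreditScore, Default, Utilization
  Employed: Age, Income, Inquiries, LoanAmt, Utilization
  Education: Default, LoanAmt, Tenure, Utilization
Excluding nodes already adjacent to Debt (CreditScore, Default, Education, Employed, Income, LoanAmt, Utilization), the co-parent-only contribution is {Age, Inquiries, Tenure}.

{Age, Inquiries, Tenure}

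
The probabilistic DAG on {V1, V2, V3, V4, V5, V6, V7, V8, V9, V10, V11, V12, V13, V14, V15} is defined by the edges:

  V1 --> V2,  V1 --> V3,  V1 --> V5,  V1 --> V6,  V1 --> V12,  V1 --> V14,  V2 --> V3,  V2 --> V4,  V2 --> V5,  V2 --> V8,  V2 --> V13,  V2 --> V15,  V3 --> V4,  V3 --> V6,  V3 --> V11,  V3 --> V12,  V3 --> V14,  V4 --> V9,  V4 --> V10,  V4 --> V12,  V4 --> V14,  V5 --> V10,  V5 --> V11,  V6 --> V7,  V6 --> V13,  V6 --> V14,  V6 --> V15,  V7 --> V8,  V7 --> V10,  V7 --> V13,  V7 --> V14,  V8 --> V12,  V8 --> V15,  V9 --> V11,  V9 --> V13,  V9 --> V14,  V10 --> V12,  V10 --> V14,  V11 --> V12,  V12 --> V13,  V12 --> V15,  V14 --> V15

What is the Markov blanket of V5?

Parents of V5: V1, V2.
Ch(V5) = {V10, V11}.
Other parents of V5's children:
  parents(V10) \ {V5} = {V4, V7}.
  V11 also has parents V3, V9.
Taking the union gives {V1, V2, V3, V4, V7, V9, V10, V11}.

{V1, V2, V3, V4, V7, V9, V10, V11}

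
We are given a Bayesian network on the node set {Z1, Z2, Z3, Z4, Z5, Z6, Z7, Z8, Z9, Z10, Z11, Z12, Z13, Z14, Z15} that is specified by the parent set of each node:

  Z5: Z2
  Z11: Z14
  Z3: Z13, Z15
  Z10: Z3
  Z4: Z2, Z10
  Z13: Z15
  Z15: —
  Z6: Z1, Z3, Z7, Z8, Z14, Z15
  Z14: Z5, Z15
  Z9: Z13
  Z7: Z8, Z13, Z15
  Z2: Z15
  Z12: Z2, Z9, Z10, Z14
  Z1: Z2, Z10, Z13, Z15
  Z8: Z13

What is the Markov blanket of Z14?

{Z1, Z2, Z3, Z5, Z6, Z7, Z8, Z9, Z10, Z11, Z12, Z15}

Z14's children: Z6, Z11, Z12.
Parents of Z14: Z5, Z15.
For each child, the remaining parents (spouses of Z14):
  Z11 has no other parent.
  parents(Z12) \ {Z14} = {Z2, Z9, Z10}.
  Z6 also has parents Z1, Z3, Z7, Z8, Z15.
Taking the union gives {Z1, Z2, Z3, Z5, Z6, Z7, Z8, Z9, Z10, Z11, Z12, Z15}.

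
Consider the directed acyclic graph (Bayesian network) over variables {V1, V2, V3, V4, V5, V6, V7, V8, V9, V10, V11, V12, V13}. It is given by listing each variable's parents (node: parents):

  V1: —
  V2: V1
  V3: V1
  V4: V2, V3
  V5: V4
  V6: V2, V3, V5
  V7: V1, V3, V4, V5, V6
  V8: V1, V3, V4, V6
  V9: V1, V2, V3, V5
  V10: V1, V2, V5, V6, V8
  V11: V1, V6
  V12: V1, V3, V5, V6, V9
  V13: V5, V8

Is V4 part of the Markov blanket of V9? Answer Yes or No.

Recall MB(v) = parents ∪ children ∪ spouses, where spouses are the other parents of v's children.
Parents of V9: V1, V2, V3, V5.
V9's children: V12.
Other parents of V9's children:
  V12's other parents are V1, V3, V5, V6.
MB(V9) = {V1, V2, V3, V5, V6, V12}; V4 is not in this set.

No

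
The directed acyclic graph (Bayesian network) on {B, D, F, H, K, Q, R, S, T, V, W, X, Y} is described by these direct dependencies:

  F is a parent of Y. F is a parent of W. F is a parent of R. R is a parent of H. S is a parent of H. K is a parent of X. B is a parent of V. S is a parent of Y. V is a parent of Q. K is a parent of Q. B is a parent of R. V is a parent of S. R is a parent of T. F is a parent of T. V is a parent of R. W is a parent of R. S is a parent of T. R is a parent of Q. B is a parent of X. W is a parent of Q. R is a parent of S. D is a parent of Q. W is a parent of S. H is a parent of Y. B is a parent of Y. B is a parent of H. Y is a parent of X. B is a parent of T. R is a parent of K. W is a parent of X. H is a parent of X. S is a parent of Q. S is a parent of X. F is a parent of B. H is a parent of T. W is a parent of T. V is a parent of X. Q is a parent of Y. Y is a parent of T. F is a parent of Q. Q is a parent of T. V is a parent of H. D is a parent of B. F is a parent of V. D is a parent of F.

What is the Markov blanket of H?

The Markov blanket of a node is its parents, its children, and the other parents of its children.
Pa(H) = {B, R, S, V}.
Children of H: T, X, Y.
Co-parents of H (other parents of its children):
  Y's other parents are B, F, Q, S.
  X's other parents are B, K, S, V, W, Y.
  parents(T) \ {H} = {B, F, Q, R, S, W, Y}.
MB(H) = {B, F, K, Q, R, S, T, V, W, X, Y}.

{B, F, K, Q, R, S, T, V, W, X, Y}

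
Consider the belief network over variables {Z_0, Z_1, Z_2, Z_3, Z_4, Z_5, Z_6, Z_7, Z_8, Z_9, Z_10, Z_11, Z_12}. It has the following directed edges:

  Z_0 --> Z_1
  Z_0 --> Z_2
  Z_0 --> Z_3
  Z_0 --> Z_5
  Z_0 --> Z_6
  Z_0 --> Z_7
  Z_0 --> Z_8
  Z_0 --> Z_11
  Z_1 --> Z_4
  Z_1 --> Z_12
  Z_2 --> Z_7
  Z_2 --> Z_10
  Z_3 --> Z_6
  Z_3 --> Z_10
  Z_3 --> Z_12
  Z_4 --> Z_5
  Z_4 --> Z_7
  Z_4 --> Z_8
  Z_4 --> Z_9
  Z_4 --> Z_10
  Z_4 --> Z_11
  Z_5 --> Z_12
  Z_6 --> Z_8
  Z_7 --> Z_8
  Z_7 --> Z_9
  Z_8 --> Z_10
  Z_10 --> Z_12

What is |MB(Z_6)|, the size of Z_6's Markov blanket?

5

Parents of Z_6: Z_0, Z_3.
Z_6 has child Z_8.
Co-parents of Z_6 (other parents of its children):
  Z_8: Z_0, Z_4, Z_7
MB(Z_6) = {Z_0, Z_3, Z_4, Z_7, Z_8}, which has 5 nodes.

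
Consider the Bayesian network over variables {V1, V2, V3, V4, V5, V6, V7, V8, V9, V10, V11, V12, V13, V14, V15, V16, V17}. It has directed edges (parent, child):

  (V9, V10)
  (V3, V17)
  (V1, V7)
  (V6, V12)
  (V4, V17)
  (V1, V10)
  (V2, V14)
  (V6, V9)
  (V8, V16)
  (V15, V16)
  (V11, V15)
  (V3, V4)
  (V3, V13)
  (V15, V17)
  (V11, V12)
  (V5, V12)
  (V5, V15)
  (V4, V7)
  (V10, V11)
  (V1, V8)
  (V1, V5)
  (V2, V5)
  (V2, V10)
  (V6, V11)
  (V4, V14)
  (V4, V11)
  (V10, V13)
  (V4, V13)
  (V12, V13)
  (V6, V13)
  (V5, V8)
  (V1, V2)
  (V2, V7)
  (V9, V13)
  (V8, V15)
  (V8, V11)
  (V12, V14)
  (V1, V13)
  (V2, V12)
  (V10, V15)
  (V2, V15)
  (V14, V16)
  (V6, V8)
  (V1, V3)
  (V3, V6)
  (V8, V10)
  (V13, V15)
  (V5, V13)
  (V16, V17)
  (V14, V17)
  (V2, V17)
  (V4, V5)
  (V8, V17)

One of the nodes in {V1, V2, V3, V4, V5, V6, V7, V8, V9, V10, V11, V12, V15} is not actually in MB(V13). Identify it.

V7

Parents of V13: V1, V3, V4, V5, V6, V9, V10, V12.
V13 has child V15.
For each child, the remaining parents (spouses of V13):
  parents(V15) \ {V13} = {V2, V5, V8, V10, V11}.
MB(V13) = {V1, V2, V3, V4, V5, V6, V8, V9, V10, V11, V12, V15}.
V7 is neither a parent, child, nor co-parent of V13, so it does not belong.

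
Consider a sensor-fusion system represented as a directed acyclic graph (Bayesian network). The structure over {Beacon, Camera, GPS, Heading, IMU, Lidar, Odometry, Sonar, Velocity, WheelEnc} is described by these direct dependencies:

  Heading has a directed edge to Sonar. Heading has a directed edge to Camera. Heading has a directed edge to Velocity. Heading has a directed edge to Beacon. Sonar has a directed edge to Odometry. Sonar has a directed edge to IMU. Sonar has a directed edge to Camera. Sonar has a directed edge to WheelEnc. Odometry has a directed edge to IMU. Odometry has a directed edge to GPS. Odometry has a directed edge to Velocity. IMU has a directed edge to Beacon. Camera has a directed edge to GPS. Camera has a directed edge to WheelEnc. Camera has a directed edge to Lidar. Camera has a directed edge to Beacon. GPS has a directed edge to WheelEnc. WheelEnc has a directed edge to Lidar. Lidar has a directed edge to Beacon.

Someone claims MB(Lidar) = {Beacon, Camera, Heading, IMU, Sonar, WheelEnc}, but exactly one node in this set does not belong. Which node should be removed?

Sonar

The Markov blanket of a node is its parents, its children, and the other parents of its children.
Lidar has parents Camera, WheelEnc.
Children of Lidar: Beacon.
Parents of each child, excluding Lidar:
  Beacon: Camera, Heading, IMU
MB(Lidar) = {Beacon, Camera, Heading, IMU, WheelEnc}.
Sonar is neither a parent, child, nor co-parent of Lidar, so it does not belong.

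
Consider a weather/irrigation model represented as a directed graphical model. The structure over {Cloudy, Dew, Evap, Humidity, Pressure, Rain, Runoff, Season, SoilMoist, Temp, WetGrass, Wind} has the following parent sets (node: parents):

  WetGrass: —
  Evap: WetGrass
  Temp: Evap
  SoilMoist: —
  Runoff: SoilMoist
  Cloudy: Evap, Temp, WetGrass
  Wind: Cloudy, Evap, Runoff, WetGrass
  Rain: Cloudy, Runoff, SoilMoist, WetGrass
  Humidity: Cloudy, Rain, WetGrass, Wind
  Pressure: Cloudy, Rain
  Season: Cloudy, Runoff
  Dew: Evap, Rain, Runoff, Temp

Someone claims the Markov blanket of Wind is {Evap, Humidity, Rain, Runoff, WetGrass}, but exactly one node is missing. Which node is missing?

Wind has parents Cloudy, Evap, Runoff, WetGrass.
Wind has child Humidity.
For each child, the remaining parents (spouses of Wind):
  Humidity: Cloudy, Rain, WetGrass
MB(Wind) = {Cloudy, Evap, Humidity, Rain, Runoff, WetGrass}.
Comparing with the claimed set, Cloudy is missing.

Cloudy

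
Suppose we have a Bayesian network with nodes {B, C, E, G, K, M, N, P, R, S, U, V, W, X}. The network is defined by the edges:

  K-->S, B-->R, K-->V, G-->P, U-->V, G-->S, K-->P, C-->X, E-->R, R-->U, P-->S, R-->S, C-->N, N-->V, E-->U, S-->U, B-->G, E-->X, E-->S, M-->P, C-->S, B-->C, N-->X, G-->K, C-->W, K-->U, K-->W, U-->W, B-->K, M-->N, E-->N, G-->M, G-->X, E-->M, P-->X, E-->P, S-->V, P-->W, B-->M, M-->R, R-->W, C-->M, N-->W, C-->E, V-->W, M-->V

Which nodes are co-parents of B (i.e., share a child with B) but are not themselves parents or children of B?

{E}

Children of B: C, G, K, M, R.
  C has no other parent.
  G has no other parent.
  K's other parent is G.
  M's other parents are C, E, G.
  R's other parents are E, M.
Excluding nodes already adjacent to B (C, G, K, M, R), the co-parent-only contribution is {E}.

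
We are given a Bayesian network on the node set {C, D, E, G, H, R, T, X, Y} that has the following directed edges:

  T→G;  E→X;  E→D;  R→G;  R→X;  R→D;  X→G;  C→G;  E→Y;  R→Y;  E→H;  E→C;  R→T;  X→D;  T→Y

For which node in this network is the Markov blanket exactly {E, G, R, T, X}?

The target node must have every member of {E, G, R, T, X} as a parent, child, or co-parent, and no others.
Parents of C: E; children: G; co-parents: R, T, X.
These exactly cover the given set, so the node is C.

C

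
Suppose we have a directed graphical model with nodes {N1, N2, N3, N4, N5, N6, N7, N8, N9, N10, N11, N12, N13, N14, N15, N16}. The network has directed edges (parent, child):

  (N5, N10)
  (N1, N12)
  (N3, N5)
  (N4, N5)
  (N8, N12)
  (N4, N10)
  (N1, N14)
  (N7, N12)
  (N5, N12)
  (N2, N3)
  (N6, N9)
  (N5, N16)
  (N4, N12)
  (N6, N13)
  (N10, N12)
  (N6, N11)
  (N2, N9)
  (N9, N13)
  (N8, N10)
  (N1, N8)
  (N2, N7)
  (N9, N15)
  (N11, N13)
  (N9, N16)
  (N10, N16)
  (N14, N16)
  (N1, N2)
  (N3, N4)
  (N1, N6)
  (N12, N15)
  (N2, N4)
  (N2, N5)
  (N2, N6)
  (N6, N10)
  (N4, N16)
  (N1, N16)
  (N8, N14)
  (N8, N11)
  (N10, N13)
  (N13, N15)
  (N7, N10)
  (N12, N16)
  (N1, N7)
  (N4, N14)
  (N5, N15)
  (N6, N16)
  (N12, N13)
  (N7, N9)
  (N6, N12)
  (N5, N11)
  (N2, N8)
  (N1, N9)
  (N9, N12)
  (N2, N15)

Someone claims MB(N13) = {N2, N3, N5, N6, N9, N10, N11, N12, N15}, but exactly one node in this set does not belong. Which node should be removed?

N13's children: N15.
Pa(N13) = {N6, N9, N10, N11, N12}.
Other parents of N13's children:
  parents(N15) \ {N13} = {N2, N5, N9, N12}.
MB(N13) = {N2, N5, N6, N9, N10, N11, N12, N15}.
N3 is neither a parent, child, nor co-parent of N13, so it does not belong.

N3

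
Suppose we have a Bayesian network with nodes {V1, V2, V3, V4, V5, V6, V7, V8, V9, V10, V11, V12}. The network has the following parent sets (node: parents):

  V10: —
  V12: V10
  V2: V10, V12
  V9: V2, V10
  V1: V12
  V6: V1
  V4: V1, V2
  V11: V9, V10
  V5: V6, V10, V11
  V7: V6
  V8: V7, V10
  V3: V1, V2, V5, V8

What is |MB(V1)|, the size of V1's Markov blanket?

7

V1 has children V3, V4, V6.
V1 has parent V12.
Co-parents of V1 (other parents of its children):
  V6: no additional parents.
  V4 also has parent V2.
  V3's other parents are V2, V5, V8.
MB(V1) = {V2, V3, V4, V5, V6, V8, V12}, which has 7 nodes.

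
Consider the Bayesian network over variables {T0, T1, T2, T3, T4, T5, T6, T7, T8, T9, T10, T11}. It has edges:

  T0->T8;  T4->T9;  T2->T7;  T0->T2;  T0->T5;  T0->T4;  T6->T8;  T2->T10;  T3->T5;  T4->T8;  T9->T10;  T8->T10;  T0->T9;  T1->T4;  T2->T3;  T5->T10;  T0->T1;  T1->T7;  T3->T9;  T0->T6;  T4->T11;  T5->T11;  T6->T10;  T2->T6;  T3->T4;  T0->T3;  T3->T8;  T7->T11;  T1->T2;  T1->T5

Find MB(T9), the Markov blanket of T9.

T9 has child T10.
Parents of T9: T0, T3, T4.
Co-parents of T9 (other parents of its children):
  parents(T10) \ {T9} = {T2, T5, T6, T8}.
MB(T9) = {T0, T2, T3, T4, T5, T6, T8, T10}.

{T0, T2, T3, T4, T5, T6, T8, T10}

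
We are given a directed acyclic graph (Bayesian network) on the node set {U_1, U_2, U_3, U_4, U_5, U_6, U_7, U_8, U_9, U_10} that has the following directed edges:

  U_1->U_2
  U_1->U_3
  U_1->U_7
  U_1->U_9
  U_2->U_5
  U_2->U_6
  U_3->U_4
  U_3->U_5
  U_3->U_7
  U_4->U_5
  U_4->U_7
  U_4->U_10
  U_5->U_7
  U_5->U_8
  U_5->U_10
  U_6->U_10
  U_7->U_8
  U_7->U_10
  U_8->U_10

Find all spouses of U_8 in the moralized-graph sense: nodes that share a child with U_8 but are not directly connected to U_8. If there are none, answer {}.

Children of U_8: U_10.
  U_10 also has parents U_4, U_5, U_6, U_7.
Excluding nodes already adjacent to U_8 (U_5, U_7, U_10), the co-parent-only contribution is {U_4, U_6}.

{U_4, U_6}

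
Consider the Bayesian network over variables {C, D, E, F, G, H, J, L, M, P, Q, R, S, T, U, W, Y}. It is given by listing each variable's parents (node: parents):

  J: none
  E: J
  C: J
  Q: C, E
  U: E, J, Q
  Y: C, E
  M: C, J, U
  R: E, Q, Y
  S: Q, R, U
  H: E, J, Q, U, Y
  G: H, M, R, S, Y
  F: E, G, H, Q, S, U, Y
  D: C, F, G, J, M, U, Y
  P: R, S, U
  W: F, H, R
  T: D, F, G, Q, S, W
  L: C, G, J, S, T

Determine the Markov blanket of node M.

A node's Markov blanket = Pa ∪ Ch ∪ (parents of Ch other than the node itself).
Pa(M) = {C, J, U}.
M has children D, G.
Co-parents of M (other parents of its children):
  parents(G) \ {M} = {H, R, S, Y}.
  parents(D) \ {M} = {C, F, G, J, U, Y}.
Union: {C, J, U} ∪ {D, G} ∪ {C, F, G, H, J, R, S, U, Y} = {C, D, F, G, H, J, R, S, U, Y}.

{C, D, F, G, H, J, R, S, U, Y}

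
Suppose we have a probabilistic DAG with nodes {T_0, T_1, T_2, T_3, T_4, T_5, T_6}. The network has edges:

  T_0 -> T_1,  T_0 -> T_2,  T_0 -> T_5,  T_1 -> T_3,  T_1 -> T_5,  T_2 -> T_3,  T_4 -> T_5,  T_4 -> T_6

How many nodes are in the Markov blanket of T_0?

4

Recall MB(v) = parents ∪ children ∪ spouses, where spouses are the other parents of v's children.
Parents of T_0: none.
T_0's children: T_1, T_2, T_5.
Other parents of T_0's children:
  T_1: —
  T_2: —
  T_5: T_1, T_4
MB(T_0) = {T_1, T_2, T_4, T_5}, which has 4 nodes.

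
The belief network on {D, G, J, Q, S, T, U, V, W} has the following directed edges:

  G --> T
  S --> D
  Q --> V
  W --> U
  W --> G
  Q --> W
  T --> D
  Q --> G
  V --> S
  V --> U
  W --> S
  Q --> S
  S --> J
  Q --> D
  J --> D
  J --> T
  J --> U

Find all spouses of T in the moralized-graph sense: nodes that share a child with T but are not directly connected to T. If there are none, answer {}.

Children of T: D.
  D's other parents are J, Q, S.
Excluding nodes already adjacent to T (D, G, J), the co-parent-only contribution is {Q, S}.

{Q, S}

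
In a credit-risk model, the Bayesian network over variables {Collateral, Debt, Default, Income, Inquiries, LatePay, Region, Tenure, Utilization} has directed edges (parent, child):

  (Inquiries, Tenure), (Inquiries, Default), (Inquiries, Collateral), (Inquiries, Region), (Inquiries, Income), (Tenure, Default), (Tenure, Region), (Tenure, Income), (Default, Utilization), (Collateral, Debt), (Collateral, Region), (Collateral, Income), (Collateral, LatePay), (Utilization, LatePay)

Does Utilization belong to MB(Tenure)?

The Markov blanket of a node is its parents, its children, and the other parents of its children.
Pa(Tenure) = {Inquiries}.
Ch(Tenure) = {Default, Income, Region}.
Other parents of Tenure's children:
  Default's other parent is Inquiries.
  Region also has parents Collateral, Inquiries.
  parents(Income) \ {Tenure} = {Collateral, Inquiries}.
MB(Tenure) = {Collateral, Default, Income, Inquiries, Region}; Utilization is not in this set.

No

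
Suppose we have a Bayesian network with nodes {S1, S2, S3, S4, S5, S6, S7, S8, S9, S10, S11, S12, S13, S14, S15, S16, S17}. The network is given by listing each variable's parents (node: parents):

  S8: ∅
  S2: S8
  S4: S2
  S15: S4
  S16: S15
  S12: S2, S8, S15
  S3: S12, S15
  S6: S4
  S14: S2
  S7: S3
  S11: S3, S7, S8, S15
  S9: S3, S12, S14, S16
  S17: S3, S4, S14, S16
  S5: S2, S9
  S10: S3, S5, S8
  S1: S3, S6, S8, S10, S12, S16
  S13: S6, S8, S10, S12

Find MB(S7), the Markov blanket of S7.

{S3, S8, S11, S15}

S7 has parent S3.
Ch(S7) = {S11}.
Parents of each child, excluding S7:
  S11: S3, S8, S15
So the Markov blanket of S7 is {S3, S8, S11, S15}.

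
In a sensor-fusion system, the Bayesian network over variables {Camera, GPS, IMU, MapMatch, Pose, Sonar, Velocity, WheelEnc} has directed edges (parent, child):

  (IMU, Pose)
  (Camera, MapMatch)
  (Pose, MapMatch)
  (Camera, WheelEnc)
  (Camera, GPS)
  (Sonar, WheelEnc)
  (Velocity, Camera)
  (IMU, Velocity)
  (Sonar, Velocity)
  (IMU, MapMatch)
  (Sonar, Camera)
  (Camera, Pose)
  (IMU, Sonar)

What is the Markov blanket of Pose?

{Camera, IMU, MapMatch}

Recall MB(v) = parents ∪ children ∪ spouses, where spouses are the other parents of v's children.
Pose's children: MapMatch.
Pose's parents: Camera, IMU.
Co-parents of Pose (other parents of its children):
  MapMatch also has parents Camera, IMU.
Union: {Camera, IMU} ∪ {MapMatch} ∪ {Camera, IMU} = {Camera, IMU, MapMatch}.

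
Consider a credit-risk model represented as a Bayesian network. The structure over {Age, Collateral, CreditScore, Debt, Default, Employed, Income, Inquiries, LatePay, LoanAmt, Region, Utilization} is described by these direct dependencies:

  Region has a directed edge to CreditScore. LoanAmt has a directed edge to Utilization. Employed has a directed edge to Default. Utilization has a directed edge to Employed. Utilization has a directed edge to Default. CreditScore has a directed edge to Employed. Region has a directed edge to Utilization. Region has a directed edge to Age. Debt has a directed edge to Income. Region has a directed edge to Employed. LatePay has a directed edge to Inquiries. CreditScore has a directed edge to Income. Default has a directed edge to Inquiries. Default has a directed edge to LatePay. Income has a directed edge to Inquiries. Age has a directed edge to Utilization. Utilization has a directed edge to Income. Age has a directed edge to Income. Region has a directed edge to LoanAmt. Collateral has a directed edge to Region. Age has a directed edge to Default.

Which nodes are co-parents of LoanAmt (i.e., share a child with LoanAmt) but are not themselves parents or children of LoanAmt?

Children of LoanAmt: Utilization.
  parents(Utilization) \ {LoanAmt} = {Age, Region}.
Excluding nodes already adjacent to LoanAmt (Region, Utilization), the co-parent-only contribution is {Age}.

{Age}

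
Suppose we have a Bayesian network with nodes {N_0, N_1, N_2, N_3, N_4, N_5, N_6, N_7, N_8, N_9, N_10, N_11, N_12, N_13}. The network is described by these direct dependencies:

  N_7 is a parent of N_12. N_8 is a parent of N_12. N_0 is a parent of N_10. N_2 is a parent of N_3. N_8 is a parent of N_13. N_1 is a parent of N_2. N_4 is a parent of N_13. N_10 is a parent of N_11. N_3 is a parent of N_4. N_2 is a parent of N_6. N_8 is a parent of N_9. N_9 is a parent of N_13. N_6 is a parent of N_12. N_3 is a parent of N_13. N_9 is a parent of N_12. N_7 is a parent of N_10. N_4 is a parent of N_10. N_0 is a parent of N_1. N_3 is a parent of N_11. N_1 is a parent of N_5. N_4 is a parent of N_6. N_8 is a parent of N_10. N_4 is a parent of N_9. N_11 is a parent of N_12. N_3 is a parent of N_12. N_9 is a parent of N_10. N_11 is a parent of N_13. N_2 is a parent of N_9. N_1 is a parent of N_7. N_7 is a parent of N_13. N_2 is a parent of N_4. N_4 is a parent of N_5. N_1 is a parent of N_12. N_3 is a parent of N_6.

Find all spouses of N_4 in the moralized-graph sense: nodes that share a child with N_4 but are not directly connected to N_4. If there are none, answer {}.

{N_0, N_1, N_7, N_8, N_11}

Children of N_4: N_5, N_6, N_9, N_10, N_13.
  parents(N_5) \ {N_4} = {N_1}.
  N_6's other parents are N_2, N_3.
  N_9's other parents are N_2, N_8.
  parents(N_10) \ {N_4} = {N_0, N_7, N_8, N_9}.
  N_13's other parents are N_3, N_7, N_8, N_9, N_11.
Excluding nodes already adjacent to N_4 (N_2, N_3, N_5, N_6, N_9, N_10, N_13), the co-parent-only contribution is {N_0, N_1, N_7, N_8, N_11}.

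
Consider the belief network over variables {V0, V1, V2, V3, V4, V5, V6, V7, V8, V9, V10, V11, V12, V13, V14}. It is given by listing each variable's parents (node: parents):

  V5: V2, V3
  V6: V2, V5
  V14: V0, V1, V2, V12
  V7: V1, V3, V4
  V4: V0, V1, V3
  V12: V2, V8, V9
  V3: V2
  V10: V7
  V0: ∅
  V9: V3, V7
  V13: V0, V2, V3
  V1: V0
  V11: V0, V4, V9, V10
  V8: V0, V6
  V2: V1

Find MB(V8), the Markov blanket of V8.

{V0, V2, V6, V9, V12}

The Markov blanket of a node is its parents, its children, and the other parents of its children.
V8 has parents V0, V6.
V8's children: V12.
Co-parents of V8 (other parents of its children):
  V12: V2, V9
So the Markov blanket of V8 is {V0, V2, V6, V9, V12}.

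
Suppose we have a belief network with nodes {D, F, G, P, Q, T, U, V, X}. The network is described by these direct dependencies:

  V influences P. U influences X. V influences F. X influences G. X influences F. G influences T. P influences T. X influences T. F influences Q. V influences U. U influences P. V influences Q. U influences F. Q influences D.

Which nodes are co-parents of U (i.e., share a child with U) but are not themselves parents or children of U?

{}

Children of U: F, P, X.
  X: —
  F: V, X
  P: V
Excluding nodes already adjacent to U (F, P, V, X), the co-parent-only contribution is {}.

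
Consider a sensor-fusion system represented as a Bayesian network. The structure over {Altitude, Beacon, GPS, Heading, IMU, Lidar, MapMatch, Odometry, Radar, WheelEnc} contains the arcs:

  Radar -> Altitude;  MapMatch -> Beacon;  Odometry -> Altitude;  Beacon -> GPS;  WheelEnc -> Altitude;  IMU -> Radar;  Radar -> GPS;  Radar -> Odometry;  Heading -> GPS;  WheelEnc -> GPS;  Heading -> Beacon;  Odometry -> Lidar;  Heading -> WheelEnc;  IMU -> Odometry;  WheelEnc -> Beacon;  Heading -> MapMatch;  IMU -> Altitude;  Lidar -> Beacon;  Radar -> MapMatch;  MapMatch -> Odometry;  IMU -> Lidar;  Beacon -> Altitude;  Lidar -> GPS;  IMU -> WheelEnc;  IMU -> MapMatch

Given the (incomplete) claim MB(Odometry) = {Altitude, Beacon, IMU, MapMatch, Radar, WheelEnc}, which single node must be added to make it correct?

Lidar

The Markov blanket of a node is its parents, its children, and the other parents of its children.
Odometry has parents IMU, MapMatch, Radar.
Ch(Odometry) = {Altitude, Lidar}.
Co-parents of Odometry (other parents of its children):
  Lidar's other parent is IMU.
  Altitude's other parents are Beacon, IMU, Radar, WheelEnc.
MB(Odometry) = {Altitude, Beacon, IMU, Lidar, MapMatch, Radar, WheelEnc}.
Comparing with the claimed set, Lidar is missing.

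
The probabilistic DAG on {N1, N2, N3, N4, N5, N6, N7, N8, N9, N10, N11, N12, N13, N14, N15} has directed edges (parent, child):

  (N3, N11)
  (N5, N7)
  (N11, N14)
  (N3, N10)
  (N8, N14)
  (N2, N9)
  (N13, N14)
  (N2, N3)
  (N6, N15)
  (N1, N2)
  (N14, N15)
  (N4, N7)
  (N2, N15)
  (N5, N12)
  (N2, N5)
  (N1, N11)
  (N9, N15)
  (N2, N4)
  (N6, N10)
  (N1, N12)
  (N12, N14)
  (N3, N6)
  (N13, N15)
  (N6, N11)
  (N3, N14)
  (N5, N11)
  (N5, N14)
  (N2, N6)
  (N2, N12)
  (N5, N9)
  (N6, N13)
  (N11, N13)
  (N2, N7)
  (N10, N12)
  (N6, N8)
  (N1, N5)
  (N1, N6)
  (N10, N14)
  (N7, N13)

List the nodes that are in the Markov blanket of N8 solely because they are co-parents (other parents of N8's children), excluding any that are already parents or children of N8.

{N3, N5, N10, N11, N12, N13}

Children of N8: N14.
  N14: N3, N5, N10, N11, N12, N13
Excluding nodes already adjacent to N8 (N6, N14), the co-parent-only contribution is {N3, N5, N10, N11, N12, N13}.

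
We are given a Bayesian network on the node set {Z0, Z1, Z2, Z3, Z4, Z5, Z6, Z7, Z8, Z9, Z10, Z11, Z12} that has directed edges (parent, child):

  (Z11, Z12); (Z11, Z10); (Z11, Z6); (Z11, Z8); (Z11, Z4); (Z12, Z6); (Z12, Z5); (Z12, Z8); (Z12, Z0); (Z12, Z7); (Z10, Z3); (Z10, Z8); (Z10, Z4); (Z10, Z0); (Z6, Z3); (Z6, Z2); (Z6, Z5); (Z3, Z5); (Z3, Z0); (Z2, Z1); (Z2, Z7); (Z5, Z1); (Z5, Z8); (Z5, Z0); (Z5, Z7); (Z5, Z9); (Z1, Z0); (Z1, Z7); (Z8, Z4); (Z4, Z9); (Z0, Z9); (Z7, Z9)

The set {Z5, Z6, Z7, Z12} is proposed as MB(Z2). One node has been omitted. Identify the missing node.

The Markov blanket of a node is its parents, its children, and the other parents of its children.
Parents of Z2: Z6.
Z2 has children Z1, Z7.
Parents of each child, excluding Z2:
  parents(Z1) \ {Z2} = {Z5}.
  Z7's other parents are Z1, Z5, Z12.
MB(Z2) = {Z1, Z5, Z6, Z7, Z12}.
Comparing with the claimed set, Z1 is missing.

Z1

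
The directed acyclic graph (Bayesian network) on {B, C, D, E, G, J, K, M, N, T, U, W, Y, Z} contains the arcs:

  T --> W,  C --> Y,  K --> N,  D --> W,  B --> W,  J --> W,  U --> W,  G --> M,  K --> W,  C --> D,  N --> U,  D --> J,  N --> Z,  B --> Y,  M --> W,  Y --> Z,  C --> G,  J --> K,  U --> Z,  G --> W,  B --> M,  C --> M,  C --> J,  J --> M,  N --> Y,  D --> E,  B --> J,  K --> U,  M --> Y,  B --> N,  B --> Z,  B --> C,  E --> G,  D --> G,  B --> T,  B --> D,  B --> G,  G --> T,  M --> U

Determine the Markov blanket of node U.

U has children W, Z.
U's parents: K, M, N.
Co-parents of U (other parents of its children):
  W also has parents B, D, G, J, K, M, T.
  Z's other parents are B, N, Y.
Taking the union gives {B, D, G, J, K, M, N, T, W, Y, Z}.

{B, D, G, J, K, M, N, T, W, Y, Z}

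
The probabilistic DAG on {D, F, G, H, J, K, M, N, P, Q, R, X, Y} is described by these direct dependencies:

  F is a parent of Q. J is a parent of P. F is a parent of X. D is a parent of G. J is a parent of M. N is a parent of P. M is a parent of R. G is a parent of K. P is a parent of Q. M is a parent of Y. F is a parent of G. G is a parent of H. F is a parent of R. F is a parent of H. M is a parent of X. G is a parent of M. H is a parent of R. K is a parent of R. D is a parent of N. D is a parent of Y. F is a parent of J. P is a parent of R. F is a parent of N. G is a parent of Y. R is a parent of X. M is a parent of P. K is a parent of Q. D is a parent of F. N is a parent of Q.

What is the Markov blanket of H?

H has parents F, G.
Ch(H) = {R}.
Co-parents of H (other parents of its children):
  R: F, K, M, P
Taking the union gives {F, G, K, M, P, R}.

{F, G, K, M, P, R}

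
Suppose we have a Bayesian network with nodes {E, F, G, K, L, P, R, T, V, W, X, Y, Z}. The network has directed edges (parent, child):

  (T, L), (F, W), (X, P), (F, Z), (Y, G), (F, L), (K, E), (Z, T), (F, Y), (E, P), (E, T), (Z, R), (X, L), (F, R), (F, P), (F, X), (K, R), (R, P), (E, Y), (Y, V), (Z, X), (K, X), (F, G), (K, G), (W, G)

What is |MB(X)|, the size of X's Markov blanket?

8

The Markov blanket of a node is its parents, its children, and the other parents of its children.
Pa(X) = {F, K, Z}.
X has children L, P.
Co-parents of X (other parents of its children):
  P also has parents E, F, R.
  L also has parents F, T.
MB(X) = {E, F, K, L, P, R, T, Z}, which has 8 nodes.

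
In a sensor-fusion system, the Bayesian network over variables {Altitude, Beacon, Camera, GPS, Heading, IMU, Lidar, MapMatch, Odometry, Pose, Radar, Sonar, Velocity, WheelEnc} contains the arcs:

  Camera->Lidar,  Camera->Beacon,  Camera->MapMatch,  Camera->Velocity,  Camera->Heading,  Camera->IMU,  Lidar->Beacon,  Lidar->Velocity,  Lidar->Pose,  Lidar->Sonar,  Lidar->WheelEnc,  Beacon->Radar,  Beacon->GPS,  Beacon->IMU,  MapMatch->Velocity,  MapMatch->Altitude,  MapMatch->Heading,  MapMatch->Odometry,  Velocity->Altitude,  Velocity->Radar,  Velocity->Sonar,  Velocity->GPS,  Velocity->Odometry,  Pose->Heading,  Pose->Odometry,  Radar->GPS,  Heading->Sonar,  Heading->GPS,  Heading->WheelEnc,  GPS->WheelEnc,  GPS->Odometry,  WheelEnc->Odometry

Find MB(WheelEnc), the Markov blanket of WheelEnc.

{GPS, Heading, Lidar, MapMatch, Odometry, Pose, Velocity}

WheelEnc has parents GPS, Heading, Lidar.
Children of WheelEnc: Odometry.
Other parents of WheelEnc's children:
  Odometry: GPS, MapMatch, Pose, Velocity
Union: {GPS, Heading, Lidar} ∪ {Odometry} ∪ {GPS, MapMatch, Pose, Velocity} = {GPS, Heading, Lidar, MapMatch, Odometry, Pose, Velocity}.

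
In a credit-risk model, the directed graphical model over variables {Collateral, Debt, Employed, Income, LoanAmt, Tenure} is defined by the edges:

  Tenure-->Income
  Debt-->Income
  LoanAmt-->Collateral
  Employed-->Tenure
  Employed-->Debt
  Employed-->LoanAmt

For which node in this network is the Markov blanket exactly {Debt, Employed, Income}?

Tenure

The target node must have every member of {Debt, Employed, Income} as a parent, child, or co-parent, and no others.
Parents of Tenure: Employed; children: Income; co-parents: Debt.
These exactly cover the given set, so the node is Tenure.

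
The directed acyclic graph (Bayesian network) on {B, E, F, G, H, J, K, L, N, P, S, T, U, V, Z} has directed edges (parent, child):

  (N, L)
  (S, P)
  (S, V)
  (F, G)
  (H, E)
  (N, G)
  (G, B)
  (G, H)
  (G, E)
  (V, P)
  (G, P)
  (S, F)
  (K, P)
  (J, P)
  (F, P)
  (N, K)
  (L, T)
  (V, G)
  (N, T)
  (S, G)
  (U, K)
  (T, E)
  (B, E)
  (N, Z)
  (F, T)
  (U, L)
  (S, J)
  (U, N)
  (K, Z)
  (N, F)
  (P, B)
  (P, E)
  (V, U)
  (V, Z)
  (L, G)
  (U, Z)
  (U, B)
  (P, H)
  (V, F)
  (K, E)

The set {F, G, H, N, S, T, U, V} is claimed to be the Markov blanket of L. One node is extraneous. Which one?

H

By definition, MB(L) is built from L's parents, L's children, and the co-parents of L.
Ch(L) = {G, T}.
Parents of L: N, U.
Other parents of L's children:
  G also has parents F, N, S, V.
  parents(T) \ {L} = {F, N}.
MB(L) = {F, G, N, S, T, U, V}.
H is neither a parent, child, nor co-parent of L, so it does not belong.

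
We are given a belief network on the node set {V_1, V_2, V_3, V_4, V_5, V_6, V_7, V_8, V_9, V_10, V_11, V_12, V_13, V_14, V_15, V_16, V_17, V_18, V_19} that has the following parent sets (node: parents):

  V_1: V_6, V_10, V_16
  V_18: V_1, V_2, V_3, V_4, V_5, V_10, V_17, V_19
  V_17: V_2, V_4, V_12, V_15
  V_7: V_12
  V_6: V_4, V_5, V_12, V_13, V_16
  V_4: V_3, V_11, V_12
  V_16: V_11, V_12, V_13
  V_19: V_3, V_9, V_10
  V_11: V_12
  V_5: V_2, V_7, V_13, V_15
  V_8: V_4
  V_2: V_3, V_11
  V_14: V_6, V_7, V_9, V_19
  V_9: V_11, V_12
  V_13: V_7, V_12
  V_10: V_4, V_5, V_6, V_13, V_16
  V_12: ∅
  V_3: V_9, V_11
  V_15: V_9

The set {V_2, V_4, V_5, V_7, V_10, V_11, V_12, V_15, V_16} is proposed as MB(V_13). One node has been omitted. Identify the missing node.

Parents of V_13: V_7, V_12.
V_13's children: V_5, V_6, V_10, V_16.
Co-parents of V_13 (other parents of its children):
  parents(V_16) \ {V_13} = {V_11, V_12}.
  V_5 also has parents V_2, V_7, V_15.
  V_6's other parents are V_4, V_5, V_12, V_16.
  V_10's other parents are V_4, V_5, V_6, V_16.
MB(V_13) = {V_2, V_4, V_5, V_6, V_7, V_10, V_11, V_12, V_15, V_16}.
Comparing with the claimed set, V_6 is missing.

V_6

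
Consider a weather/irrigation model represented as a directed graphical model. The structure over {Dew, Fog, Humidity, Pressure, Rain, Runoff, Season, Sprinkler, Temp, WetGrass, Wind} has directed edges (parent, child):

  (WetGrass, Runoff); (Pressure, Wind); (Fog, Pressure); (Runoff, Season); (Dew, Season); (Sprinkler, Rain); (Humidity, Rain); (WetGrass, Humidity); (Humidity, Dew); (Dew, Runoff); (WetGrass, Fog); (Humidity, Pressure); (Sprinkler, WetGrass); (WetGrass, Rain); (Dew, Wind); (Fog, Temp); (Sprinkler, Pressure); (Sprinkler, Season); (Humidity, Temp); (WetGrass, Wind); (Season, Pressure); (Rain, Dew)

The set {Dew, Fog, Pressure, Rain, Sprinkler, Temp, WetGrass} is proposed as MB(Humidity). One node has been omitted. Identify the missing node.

Recall MB(v) = parents ∪ children ∪ spouses, where spouses are the other parents of v's children.
Parents of Humidity: WetGrass.
Humidity has children Dew, Pressure, Rain, Temp.
Parents of each child, excluding Humidity:
  Rain's other parents are Sprinkler, WetGrass.
  Dew also has parent Rain.
  parents(Temp) \ {Humidity} = {Fog}.
  parents(Pressure) \ {Humidity} = {Fog, Season, Sprinkler}.
MB(Humidity) = {Dew, Fog, Pressure, Rain, Season, Sprinkler, Temp, WetGrass}.
Comparing with the claimed set, Season is missing.

Season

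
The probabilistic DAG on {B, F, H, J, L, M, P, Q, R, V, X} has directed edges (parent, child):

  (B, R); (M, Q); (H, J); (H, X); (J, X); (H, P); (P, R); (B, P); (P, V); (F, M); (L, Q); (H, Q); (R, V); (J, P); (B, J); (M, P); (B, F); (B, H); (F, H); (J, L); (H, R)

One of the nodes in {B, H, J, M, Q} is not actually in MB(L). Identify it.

B

L's parents: J.
L has child Q.
Other parents of L's children:
  Q: H, M
MB(L) = {H, J, M, Q}.
B is neither a parent, child, nor co-parent of L, so it does not belong.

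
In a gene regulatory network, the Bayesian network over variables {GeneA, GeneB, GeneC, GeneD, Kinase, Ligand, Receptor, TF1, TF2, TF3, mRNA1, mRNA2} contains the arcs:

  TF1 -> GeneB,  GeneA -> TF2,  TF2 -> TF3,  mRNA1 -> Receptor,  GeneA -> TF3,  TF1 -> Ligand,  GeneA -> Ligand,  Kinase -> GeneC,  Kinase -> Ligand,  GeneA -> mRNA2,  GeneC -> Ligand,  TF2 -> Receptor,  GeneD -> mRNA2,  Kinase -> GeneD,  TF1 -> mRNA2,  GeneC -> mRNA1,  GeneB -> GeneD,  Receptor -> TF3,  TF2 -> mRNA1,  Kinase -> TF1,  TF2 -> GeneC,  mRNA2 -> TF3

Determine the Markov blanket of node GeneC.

{GeneA, Kinase, Ligand, TF1, TF2, mRNA1}

Recall MB(v) = parents ∪ children ∪ spouses, where spouses are the other parents of v's children.
GeneC has children Ligand, mRNA1.
GeneC's parents: Kinase, TF2.
Parents of each child, excluding GeneC:
  mRNA1's other parent is TF2.
  Ligand's other parents are GeneA, Kinase, TF1.
Union: {Kinase, TF2} ∪ {Ligand, mRNA1} ∪ {GeneA, Kinase, TF1, TF2} = {GeneA, Kinase, Ligand, TF1, TF2, mRNA1}.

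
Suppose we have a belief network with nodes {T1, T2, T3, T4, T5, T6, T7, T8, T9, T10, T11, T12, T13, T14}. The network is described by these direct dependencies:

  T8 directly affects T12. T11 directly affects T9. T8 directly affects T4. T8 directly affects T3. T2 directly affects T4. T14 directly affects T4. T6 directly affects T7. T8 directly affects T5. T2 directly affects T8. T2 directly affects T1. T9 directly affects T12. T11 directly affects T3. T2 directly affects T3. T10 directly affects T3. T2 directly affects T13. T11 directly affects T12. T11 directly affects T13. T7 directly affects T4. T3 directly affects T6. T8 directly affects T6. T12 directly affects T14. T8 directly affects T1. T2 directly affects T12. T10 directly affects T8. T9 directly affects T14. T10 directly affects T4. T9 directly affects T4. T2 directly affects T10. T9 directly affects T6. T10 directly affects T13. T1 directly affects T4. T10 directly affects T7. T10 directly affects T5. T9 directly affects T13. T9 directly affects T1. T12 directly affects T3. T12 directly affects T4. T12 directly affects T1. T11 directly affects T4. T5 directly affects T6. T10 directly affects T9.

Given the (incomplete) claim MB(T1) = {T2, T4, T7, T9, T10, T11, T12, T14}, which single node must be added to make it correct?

Pa(T1) = {T2, T8, T9, T12}.
T1 has child T4.
Parents of each child, excluding T1:
  T4 also has parents T2, T7, T8, T9, T10, T11, T12, T14.
MB(T1) = {T2, T4, T7, T8, T9, T10, T11, T12, T14}.
Comparing with the claimed set, T8 is missing.

T8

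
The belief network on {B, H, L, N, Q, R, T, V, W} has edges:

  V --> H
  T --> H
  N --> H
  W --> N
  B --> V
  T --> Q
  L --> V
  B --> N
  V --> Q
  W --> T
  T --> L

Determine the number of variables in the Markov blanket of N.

Recall MB(v) = parents ∪ children ∪ spouses, where spouses are the other parents of v's children.
Children of N: H.
N has parents B, W.
For each child, the remaining parents (spouses of N):
  parents(H) \ {N} = {T, V}.
MB(N) = {B, H, T, V, W}, which has 5 nodes.

5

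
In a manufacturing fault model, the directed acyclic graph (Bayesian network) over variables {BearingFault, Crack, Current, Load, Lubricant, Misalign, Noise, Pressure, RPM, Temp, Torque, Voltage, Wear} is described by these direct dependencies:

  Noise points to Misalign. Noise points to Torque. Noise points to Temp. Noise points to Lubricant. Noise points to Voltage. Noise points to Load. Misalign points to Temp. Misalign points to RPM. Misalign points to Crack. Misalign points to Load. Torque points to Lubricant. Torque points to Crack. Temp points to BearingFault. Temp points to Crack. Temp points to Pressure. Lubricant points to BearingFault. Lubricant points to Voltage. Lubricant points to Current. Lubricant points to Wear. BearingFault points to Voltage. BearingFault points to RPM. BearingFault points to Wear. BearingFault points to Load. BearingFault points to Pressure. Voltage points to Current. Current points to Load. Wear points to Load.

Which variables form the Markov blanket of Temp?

{BearingFault, Crack, Lubricant, Misalign, Noise, Pressure, Torque}

A node's Markov blanket = Pa ∪ Ch ∪ (parents of Ch other than the node itself).
Temp has parents Misalign, Noise.
Temp's children: BearingFault, Crack, Pressure.
Parents of each child, excluding Temp:
  BearingFault also has parent Lubricant.
  Crack also has parents Misalign, Torque.
  Pressure's other parent is BearingFault.
Union: {Misalign, Noise} ∪ {BearingFault, Crack, Pressure} ∪ {BearingFault, Lubricant, Misalign, Torque} = {BearingFault, Crack, Lubricant, Misalign, Noise, Pressure, Torque}.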